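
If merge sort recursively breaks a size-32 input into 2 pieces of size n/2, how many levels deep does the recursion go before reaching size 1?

For divide and conquer with division factor 2:

Problem sizes at each level:
Level 0: 32
Level 1: 16
Level 2: 8
Level 3: 4
Level 4: 2
Level 5: 1

The root is level 0 and the size-1 base case is level 5 (the tree spans levels 0 through 5, i.e. 6 levels counting the root), so the depth is the number of divisions: log_2(32) = 5

The recursion tree depth is log_2(32) = 5. At each level, the problem size is divided by 2, so it takes 5 divisions to reduce to a base case of size 1. The algorithm makes 2 recursive calls at each level.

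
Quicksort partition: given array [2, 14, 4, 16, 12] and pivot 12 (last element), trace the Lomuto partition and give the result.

Lomuto partition with pivot = 12:

Initial array: [2, 14, 4, 16, 12]

arr[0]=2 <= 12: swap with position 0, array becomes [2, 14, 4, 16, 12]
arr[1]=14 > 12: no swap
arr[2]=4 <= 12: swap with position 1, array becomes [2, 4, 14, 16, 12]
arr[3]=16 > 12: no swap

Place pivot at position 2: [2, 4, 12, 16, 14]
Pivot position: 2

After partitioning with pivot 12, the array becomes [2, 4, 12, 16, 14]. The pivot is placed at index 2. All elements to the left of the pivot are <= 12, and all elements to the right are > 12.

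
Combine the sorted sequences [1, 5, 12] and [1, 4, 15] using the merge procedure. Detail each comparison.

Merging process:

Compare 1 vs 1: take 1 from left. Merged: [1]
Compare 5 vs 1: take 1 from right. Merged: [1, 1]
Compare 5 vs 4: take 4 from right. Merged: [1, 1, 4]
Compare 5 vs 15: take 5 from left. Merged: [1, 1, 4, 5]
Compare 12 vs 15: take 12 from left. Merged: [1, 1, 4, 5, 12]
Append remaining from right: [15]. Merged: [1, 1, 4, 5, 12, 15]

Final merged array: [1, 1, 4, 5, 12, 15]
Total comparisons: 5

The merged array is [1, 1, 4, 5, 12, 15], requiring 5 comparisons. The merge step runs in O(n) time where n is the total number of elements.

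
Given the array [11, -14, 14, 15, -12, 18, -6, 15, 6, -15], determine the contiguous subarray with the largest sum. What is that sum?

Using Kadane's algorithm on [11, -14, 14, 15, -12, 18, -6, 15, 6, -15]:

Scanning through the array:
Position 1 (value -14): max_ending_here = -3, max_so_far = 11
Position 2 (value 14): max_ending_here = 14, max_so_far = 14
Position 3 (value 15): max_ending_here = 29, max_so_far = 29
Position 4 (value -12): max_ending_here = 17, max_so_far = 29
Position 5 (value 18): max_ending_here = 35, max_so_far = 35
Position 6 (value -6): max_ending_here = 29, max_so_far = 35
Position 7 (value 15): max_ending_here = 44, max_so_far = 44
Position 8 (value 6): max_ending_here = 50, max_so_far = 50
Position 9 (value -15): max_ending_here = 35, max_so_far = 50

Maximum subarray: [14, 15, -12, 18, -6, 15, 6]
Maximum sum: 50

The maximum subarray is [14, 15, -12, 18, -6, 15, 6] with sum 50. This subarray runs from index 2 to index 8.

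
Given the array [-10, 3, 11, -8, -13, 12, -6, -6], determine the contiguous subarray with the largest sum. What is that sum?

Using Kadane's algorithm on [-10, 3, 11, -8, -13, 12, -6, -6]:

Scanning through the array:
Position 1 (value 3): max_ending_here = 3, max_so_far = 3
Position 2 (value 11): max_ending_here = 14, max_so_far = 14
Position 3 (value -8): max_ending_here = 6, max_so_far = 14
Position 4 (value -13): max_ending_here = -7, max_so_far = 14
Position 5 (value 12): max_ending_here = 12, max_so_far = 14
Position 6 (value -6): max_ending_here = 6, max_so_far = 14
Position 7 (value -6): max_ending_here = 0, max_so_far = 14

Maximum subarray: [3, 11]
Maximum sum: 14

The maximum subarray is [3, 11] with sum 14. This subarray runs from index 1 to index 2.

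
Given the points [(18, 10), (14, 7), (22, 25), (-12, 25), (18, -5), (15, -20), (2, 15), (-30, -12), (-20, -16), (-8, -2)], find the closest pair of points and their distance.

Computing all pairwise distances among 10 points:

d((18, 10), (14, 7)) = 5.0 <-- minimum
d((18, 10), (22, 25)) = 15.5242
d((18, 10), (-12, 25)) = 33.541
d((18, 10), (18, -5)) = 15.0
d((18, 10), (15, -20)) = 30.1496
d((18, 10), (2, 15)) = 16.7631
d((18, 10), (-30, -12)) = 52.8015
d((18, 10), (-20, -16)) = 46.0435
d((18, 10), (-8, -2)) = 28.6356
d((14, 7), (22, 25)) = 19.6977
d((14, 7), (-12, 25)) = 31.6228
d((14, 7), (18, -5)) = 12.6491
d((14, 7), (15, -20)) = 27.0185
d((14, 7), (2, 15)) = 14.4222
d((14, 7), (-30, -12)) = 47.927
d((14, 7), (-20, -16)) = 41.0488
d((14, 7), (-8, -2)) = 23.7697
d((22, 25), (-12, 25)) = 34.0
d((22, 25), (18, -5)) = 30.2655
d((22, 25), (15, -20)) = 45.5412
d((22, 25), (2, 15)) = 22.3607
d((22, 25), (-30, -12)) = 63.8201
d((22, 25), (-20, -16)) = 58.6941
d((22, 25), (-8, -2)) = 40.3609
d((-12, 25), (18, -5)) = 42.4264
d((-12, 25), (15, -20)) = 52.4786
d((-12, 25), (2, 15)) = 17.2047
d((-12, 25), (-30, -12)) = 41.1461
d((-12, 25), (-20, -16)) = 41.7732
d((-12, 25), (-8, -2)) = 27.2947
d((18, -5), (15, -20)) = 15.2971
d((18, -5), (2, 15)) = 25.6125
d((18, -5), (-30, -12)) = 48.5077
d((18, -5), (-20, -16)) = 39.5601
d((18, -5), (-8, -2)) = 26.1725
d((15, -20), (2, 15)) = 37.3363
d((15, -20), (-30, -12)) = 45.7056
d((15, -20), (-20, -16)) = 35.2278
d((15, -20), (-8, -2)) = 29.2062
d((2, 15), (-30, -12)) = 41.8688
d((2, 15), (-20, -16)) = 38.0132
d((2, 15), (-8, -2)) = 19.7231
d((-30, -12), (-20, -16)) = 10.7703
d((-30, -12), (-8, -2)) = 24.1661
d((-20, -16), (-8, -2)) = 18.4391

Closest pair: (18, 10) and (14, 7) with distance 5.0

The closest pair is (18, 10) and (14, 7) with Euclidean distance 5.0. For 10 points, brute-force pairwise comparison is shown above. For large n, the divide-and-conquer algorithm (sort by x, recurse on halves, check the dividing strip) achieves O(n log n).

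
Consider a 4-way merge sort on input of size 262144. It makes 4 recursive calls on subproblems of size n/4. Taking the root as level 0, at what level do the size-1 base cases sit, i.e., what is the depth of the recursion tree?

For divide and conquer with division factor 4:

Problem sizes at each level:
Level 0: 262144
Level 1: 65536
Level 2: 16384
Level 3: 4096
Level 4: 1024
Level 5: 256
Level 6: 64
Level 7: 16
Level 8: 4
Level 9: 1

The root is level 0 and the size-1 base case is level 9 (the tree spans levels 0 through 9, i.e. 10 levels counting the root), so the depth is the number of divisions: log_4(262144) = 9

The recursion tree depth is log_4(262144) = 9. At each level, the problem size is divided by 4, so it takes 9 divisions to reduce to a base case of size 1. The algorithm makes 4 recursive calls at each level.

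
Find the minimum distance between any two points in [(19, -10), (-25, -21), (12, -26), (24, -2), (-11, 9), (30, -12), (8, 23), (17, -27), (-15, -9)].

Computing all pairwise distances among 9 points:

d((19, -10), (-25, -21)) = 45.3542
d((19, -10), (12, -26)) = 17.4642
d((19, -10), (24, -2)) = 9.434
d((19, -10), (-11, 9)) = 35.5106
d((19, -10), (30, -12)) = 11.1803
d((19, -10), (8, 23)) = 34.7851
d((19, -10), (17, -27)) = 17.1172
d((19, -10), (-15, -9)) = 34.0147
d((-25, -21), (12, -26)) = 37.3363
d((-25, -21), (24, -2)) = 52.5547
d((-25, -21), (-11, 9)) = 33.1059
d((-25, -21), (30, -12)) = 55.7315
d((-25, -21), (8, 23)) = 55.0
d((-25, -21), (17, -27)) = 42.4264
d((-25, -21), (-15, -9)) = 15.6205
d((12, -26), (24, -2)) = 26.8328
d((12, -26), (-11, 9)) = 41.8808
d((12, -26), (30, -12)) = 22.8035
d((12, -26), (8, 23)) = 49.163
d((12, -26), (17, -27)) = 5.099 <-- minimum
d((12, -26), (-15, -9)) = 31.9061
d((24, -2), (-11, 9)) = 36.6879
d((24, -2), (30, -12)) = 11.6619
d((24, -2), (8, 23)) = 29.6816
d((24, -2), (17, -27)) = 25.9615
d((24, -2), (-15, -9)) = 39.6232
d((-11, 9), (30, -12)) = 46.0652
d((-11, 9), (8, 23)) = 23.6008
d((-11, 9), (17, -27)) = 45.607
d((-11, 9), (-15, -9)) = 18.4391
d((30, -12), (8, 23)) = 41.3401
d((30, -12), (17, -27)) = 19.8494
d((30, -12), (-15, -9)) = 45.0999
d((8, 23), (17, -27)) = 50.8035
d((8, 23), (-15, -9)) = 39.4081
d((17, -27), (-15, -9)) = 36.7151

Closest pair: (12, -26) and (17, -27) with distance 5.099

The closest pair is (12, -26) and (17, -27) with Euclidean distance 5.099. For 9 points, brute-force pairwise comparison is shown above. For large n, the divide-and-conquer algorithm (sort by x, recurse on halves, check the dividing strip) achieves O(n log n).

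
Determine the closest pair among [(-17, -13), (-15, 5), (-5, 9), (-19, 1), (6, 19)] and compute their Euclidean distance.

Computing all pairwise distances among 5 points:

d((-17, -13), (-15, 5)) = 18.1108
d((-17, -13), (-5, 9)) = 25.0599
d((-17, -13), (-19, 1)) = 14.1421
d((-17, -13), (6, 19)) = 39.4081
d((-15, 5), (-5, 9)) = 10.7703
d((-15, 5), (-19, 1)) = 5.6569 <-- minimum
d((-15, 5), (6, 19)) = 25.2389
d((-5, 9), (-19, 1)) = 16.1245
d((-5, 9), (6, 19)) = 14.8661
d((-19, 1), (6, 19)) = 30.8058

Closest pair: (-15, 5) and (-19, 1) with distance 5.6569

The closest pair is (-15, 5) and (-19, 1) with Euclidean distance 5.6569. For 5 points, brute-force pairwise comparison is shown above. For large n, the divide-and-conquer algorithm (sort by x, recurse on halves, check the dividing strip) achieves O(n log n).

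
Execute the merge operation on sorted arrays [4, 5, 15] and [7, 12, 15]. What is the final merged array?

Merging process:

Compare 4 vs 7: take 4 from left. Merged: [4]
Compare 5 vs 7: take 5 from left. Merged: [4, 5]
Compare 15 vs 7: take 7 from right. Merged: [4, 5, 7]
Compare 15 vs 12: take 12 from right. Merged: [4, 5, 7, 12]
Compare 15 vs 15: take 15 from left. Merged: [4, 5, 7, 12, 15]
Append remaining from right: [15]. Merged: [4, 5, 7, 12, 15, 15]

Final merged array: [4, 5, 7, 12, 15, 15]
Total comparisons: 5

The merged array is [4, 5, 7, 12, 15, 15], requiring 5 comparisons. The merge step runs in O(n) time where n is the total number of elements.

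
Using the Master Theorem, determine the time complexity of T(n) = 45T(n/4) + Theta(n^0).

Master Theorem for T(n) = 45T(n/4) + O(n^0):

a = 45, b = 4, c = 0
log_b(a) = log_4(45) = 2.7459

Case 1: c = 0 < log_4(45) = 2.7459
T(n) = O(n^(log_4 45))

For T(n) = 45T(n/4) + O(n^0): log_4(45) = 2.7459. This is Case 1 of the Master Theorem (c < log_b(a), work dominated by leaves), giving O(n^(log_4 45)).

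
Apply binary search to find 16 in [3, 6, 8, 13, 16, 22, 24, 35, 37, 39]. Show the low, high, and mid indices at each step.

Binary search for 16 in [3, 6, 8, 13, 16, 22, 24, 35, 37, 39]:

lo=0, hi=9, mid=4, arr[mid]=16 -> Found target at index 4!

Binary search finds 16 at index 4 after 1 comparisons. The search repeatedly halves the search space by comparing with the middle element.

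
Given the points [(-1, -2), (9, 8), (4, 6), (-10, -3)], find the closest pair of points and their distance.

Computing all pairwise distances among 4 points:

d((-1, -2), (9, 8)) = 14.1421
d((-1, -2), (4, 6)) = 9.434
d((-1, -2), (-10, -3)) = 9.0554
d((9, 8), (4, 6)) = 5.3852 <-- minimum
d((9, 8), (-10, -3)) = 21.9545
d((4, 6), (-10, -3)) = 16.6433

Closest pair: (9, 8) and (4, 6) with distance 5.3852

The closest pair is (9, 8) and (4, 6) with Euclidean distance 5.3852. For 4 points, brute-force pairwise comparison is shown above. For large n, the divide-and-conquer algorithm (sort by x, recurse on halves, check the dividing strip) achieves O(n log n).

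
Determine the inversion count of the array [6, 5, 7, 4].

Finding inversions in [6, 5, 7, 4]:

(0, 1): arr[0]=6 > arr[1]=5
(0, 3): arr[0]=6 > arr[3]=4
(1, 3): arr[1]=5 > arr[3]=4
(2, 3): arr[2]=7 > arr[3]=4

Total inversions: 4

The array has 4 inversion(s): (0,1), (0,3), (1,3), (2,3). Each pair (i,j) satisfies i < j and arr[i] > arr[j].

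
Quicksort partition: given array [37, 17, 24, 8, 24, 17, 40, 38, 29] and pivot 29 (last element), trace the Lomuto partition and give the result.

Lomuto partition with pivot = 29:

Initial array: [37, 17, 24, 8, 24, 17, 40, 38, 29]

arr[0]=37 > 29: no swap
arr[1]=17 <= 29: swap with position 0, array becomes [17, 37, 24, 8, 24, 17, 40, 38, 29]
arr[2]=24 <= 29: swap with position 1, array becomes [17, 24, 37, 8, 24, 17, 40, 38, 29]
arr[3]=8 <= 29: swap with position 2, array becomes [17, 24, 8, 37, 24, 17, 40, 38, 29]
arr[4]=24 <= 29: swap with position 3, array becomes [17, 24, 8, 24, 37, 17, 40, 38, 29]
arr[5]=17 <= 29: swap with position 4, array becomes [17, 24, 8, 24, 17, 37, 40, 38, 29]
arr[6]=40 > 29: no swap
arr[7]=38 > 29: no swap

Place pivot at position 5: [17, 24, 8, 24, 17, 29, 40, 38, 37]
Pivot position: 5

After partitioning with pivot 29, the array becomes [17, 24, 8, 24, 17, 29, 40, 38, 37]. The pivot is placed at index 5. All elements to the left of the pivot are <= 29, and all elements to the right are > 29.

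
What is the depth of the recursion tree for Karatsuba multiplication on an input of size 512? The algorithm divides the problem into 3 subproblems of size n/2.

For divide and conquer with division factor 2:

Problem sizes at each level:
Level 0: 512
Level 1: 256
Level 2: 128
Level 3: 64
Level 4: 32
Level 5: 16
Level 6: 8
Level 7: 4
Level 8: 2
Level 9: 1

The root is level 0 and the size-1 base case is level 9 (the tree spans levels 0 through 9, i.e. 10 levels counting the root), so the depth is the number of divisions: log_2(512) = 9

The recursion tree depth is log_2(512) = 9. At each level, the problem size is divided by 2, so it takes 9 divisions to reduce to a base case of size 1. The algorithm makes 3 recursive calls at each level.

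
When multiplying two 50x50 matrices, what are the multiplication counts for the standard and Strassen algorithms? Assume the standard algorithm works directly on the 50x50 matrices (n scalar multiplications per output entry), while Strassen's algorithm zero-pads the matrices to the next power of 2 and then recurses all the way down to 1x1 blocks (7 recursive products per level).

Matrix multiplication for 50x50 matrices:

Strassen's algorithm requires power-of-2 dimensions. Pad 50x50 to 64x64 (next power of 2).

Standard algorithm: 50^3 = 125000 multiplications
Strassen's algorithm: 7^(log2(64)) = 7^6 = 117649 multiplications
Savings: 125000 - 117649 = 7351 multiplications

Standard: 125000 multiplications (50^3). Strassen: 117649 multiplications (7^6, after padding to 64x64). Strassen reduces 8 recursive multiplications to 7 at each level.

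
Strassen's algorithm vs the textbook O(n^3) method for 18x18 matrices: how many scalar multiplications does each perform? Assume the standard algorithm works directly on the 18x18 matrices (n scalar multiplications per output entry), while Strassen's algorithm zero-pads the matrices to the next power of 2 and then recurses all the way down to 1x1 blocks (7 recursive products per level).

Matrix multiplication for 18x18 matrices:

Strassen's algorithm requires power-of-2 dimensions. Pad 18x18 to 32x32 (next power of 2).

Standard algorithm: 18^3 = 5832 multiplications
Strassen's algorithm: 7^(log2(32)) = 7^5 = 16807 multiplications
Difference: 5832 - 16807 = -10975 (Strassen uses MORE here due to padding overhead — for small or just-over-power-of-2 n, padding can outweigh the per-level savings)

Standard: 5832 multiplications (18^3). Strassen: 16807 multiplications (7^5, after padding to 32x32). Strassen reduces 8 recursive multiplications to 7 at each level.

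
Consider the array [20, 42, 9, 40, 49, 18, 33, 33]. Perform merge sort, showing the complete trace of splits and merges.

Merge sort trace:

Split: [20, 42, 9, 40, 49, 18, 33, 33] -> [20, 42, 9, 40] and [49, 18, 33, 33]
  Split: [20, 42, 9, 40] -> [20, 42] and [9, 40]
    Split: [20, 42] -> [20] and [42]
    Merge: [20] + [42] -> [20, 42]
    Split: [9, 40] -> [9] and [40]
    Merge: [9] + [40] -> [9, 40]
  Merge: [20, 42] + [9, 40] -> [9, 20, 40, 42]
  Split: [49, 18, 33, 33] -> [49, 18] and [33, 33]
    Split: [49, 18] -> [49] and [18]
    Merge: [49] + [18] -> [18, 49]
    Split: [33, 33] -> [33] and [33]
    Merge: [33] + [33] -> [33, 33]
  Merge: [18, 49] + [33, 33] -> [18, 33, 33, 49]
Merge: [9, 20, 40, 42] + [18, 33, 33, 49] -> [9, 18, 20, 33, 33, 40, 42, 49]

Final sorted array: [9, 18, 20, 33, 33, 40, 42, 49]

The merge sort proceeds by recursively splitting the array and merging sorted halves.
After all merges, the sorted array is [9, 18, 20, 33, 33, 40, 42, 49].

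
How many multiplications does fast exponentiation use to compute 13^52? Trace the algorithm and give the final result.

Computing 13^52 by squaring (build up from 13^1; each line after the first costs one multiplication):

13^1 = 13
13^2 = (13^1)^2 = 13^2 = 169
13^3 = 13 * 13^2 = 13 * 169 = 2197
13^6 = (13^3)^2 = 2197^2 = 4826809
13^12 = (13^6)^2 = 4826809^2 = 23298085122481
13^13 = 13 * 13^12 = 13 * 23298085122481 = 302875106592253
13^26 = (13^13)^2 = 302875106592253^2 = 91733330193268616658399616009
13^52 = (13^26)^2 = 91733330193268616658399616009^2 = 8415003868347247618489696679505181495471801448798649088081

Result: 8415003868347247618489696679505181495471801448798649088081
Multiplications needed: 7 (7 lines after 13^1)

13^52 = 8415003868347247618489696679505181495471801448798649088081. Using exponentiation by squaring, this requires 7 multiplications. The key idea: if the exponent is even, square the half-power; if odd, multiply by the base once.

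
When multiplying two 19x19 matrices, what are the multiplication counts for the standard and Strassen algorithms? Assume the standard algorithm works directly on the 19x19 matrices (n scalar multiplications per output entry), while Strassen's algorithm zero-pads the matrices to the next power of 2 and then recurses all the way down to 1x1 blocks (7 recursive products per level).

Matrix multiplication for 19x19 matrices:

Strassen's algorithm requires power-of-2 dimensions. Pad 19x19 to 32x32 (next power of 2).

Standard algorithm: 19^3 = 6859 multiplications
Strassen's algorithm: 7^(log2(32)) = 7^5 = 16807 multiplications
Difference: 6859 - 16807 = -9948 (Strassen uses MORE here due to padding overhead — for small or just-over-power-of-2 n, padding can outweigh the per-level savings)

Standard: 6859 multiplications (19^3). Strassen: 16807 multiplications (7^5, after padding to 32x32). Strassen reduces 8 recursive multiplications to 7 at each level.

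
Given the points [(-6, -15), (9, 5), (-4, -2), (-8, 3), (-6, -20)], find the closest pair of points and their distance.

Computing all pairwise distances among 5 points:

d((-6, -15), (9, 5)) = 25.0
d((-6, -15), (-4, -2)) = 13.1529
d((-6, -15), (-8, 3)) = 18.1108
d((-6, -15), (-6, -20)) = 5.0 <-- minimum
d((9, 5), (-4, -2)) = 14.7648
d((9, 5), (-8, 3)) = 17.1172
d((9, 5), (-6, -20)) = 29.1548
d((-4, -2), (-8, 3)) = 6.4031
d((-4, -2), (-6, -20)) = 18.1108
d((-8, 3), (-6, -20)) = 23.0868

Closest pair: (-6, -15) and (-6, -20) with distance 5.0

The closest pair is (-6, -15) and (-6, -20) with Euclidean distance 5.0. For 5 points, brute-force pairwise comparison is shown above. For large n, the divide-and-conquer algorithm (sort by x, recurse on halves, check the dividing strip) achieves O(n log n).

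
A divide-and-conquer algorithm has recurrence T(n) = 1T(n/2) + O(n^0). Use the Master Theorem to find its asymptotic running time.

Master Theorem for T(n) = 1T(n/2) + O(n^0):

a = 1, b = 2, c = 0
log_b(a) = log_2(1) = 0.0000

Case 2: c = 0 = log_2(1) = 0.0000
T(n) = O(n^0 log n) = O(log n)

For T(n) = 1T(n/2) + O(n^0): log_2(1) = 0.0000. This is Case 2 of the Master Theorem (c = log_b(a), equal work at all levels), giving O(log n).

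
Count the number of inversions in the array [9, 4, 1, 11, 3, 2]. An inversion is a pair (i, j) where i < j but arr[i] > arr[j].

Finding inversions in [9, 4, 1, 11, 3, 2]:

(0, 1): arr[0]=9 > arr[1]=4
(0, 2): arr[0]=9 > arr[2]=1
(0, 4): arr[0]=9 > arr[4]=3
(0, 5): arr[0]=9 > arr[5]=2
(1, 2): arr[1]=4 > arr[2]=1
(1, 4): arr[1]=4 > arr[4]=3
(1, 5): arr[1]=4 > arr[5]=2
(3, 4): arr[3]=11 > arr[4]=3
(3, 5): arr[3]=11 > arr[5]=2
(4, 5): arr[4]=3 > arr[5]=2

Total inversions: 10

The array has 10 inversion(s): (0,1), (0,2), (0,4), (0,5), (1,2), (1,4), (1,5), (3,4), (3,5), (4,5). Each pair (i,j) satisfies i < j and arr[i] > arr[j].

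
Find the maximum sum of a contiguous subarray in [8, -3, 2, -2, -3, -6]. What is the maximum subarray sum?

Using Kadane's algorithm on [8, -3, 2, -2, -3, -6]:

Scanning through the array:
Position 1 (value -3): max_ending_here = 5, max_so_far = 8
Position 2 (value 2): max_ending_here = 7, max_so_far = 8
Position 3 (value -2): max_ending_here = 5, max_so_far = 8
Position 4 (value -3): max_ending_here = 2, max_so_far = 8
Position 5 (value -6): max_ending_here = -4, max_so_far = 8

Maximum subarray: [8]
Maximum sum: 8

The maximum subarray is [8] with sum 8. This subarray runs from index 0 to index 0.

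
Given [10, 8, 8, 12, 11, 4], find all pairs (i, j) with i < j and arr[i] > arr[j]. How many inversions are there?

Finding inversions in [10, 8, 8, 12, 11, 4]:

(0, 1): arr[0]=10 > arr[1]=8
(0, 2): arr[0]=10 > arr[2]=8
(0, 5): arr[0]=10 > arr[5]=4
(1, 5): arr[1]=8 > arr[5]=4
(2, 5): arr[2]=8 > arr[5]=4
(3, 4): arr[3]=12 > arr[4]=11
(3, 5): arr[3]=12 > arr[5]=4
(4, 5): arr[4]=11 > arr[5]=4

Total inversions: 8

The array has 8 inversion(s): (0,1), (0,2), (0,5), (1,5), (2,5), (3,4), (3,5), (4,5). Each pair (i,j) satisfies i < j and arr[i] > arr[j].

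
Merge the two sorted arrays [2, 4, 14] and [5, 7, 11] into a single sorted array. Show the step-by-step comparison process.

Merging process:

Compare 2 vs 5: take 2 from left. Merged: [2]
Compare 4 vs 5: take 4 from left. Merged: [2, 4]
Compare 14 vs 5: take 5 from right. Merged: [2, 4, 5]
Compare 14 vs 7: take 7 from right. Merged: [2, 4, 5, 7]
Compare 14 vs 11: take 11 from right. Merged: [2, 4, 5, 7, 11]
Append remaining from left: [14]. Merged: [2, 4, 5, 7, 11, 14]

Final merged array: [2, 4, 5, 7, 11, 14]
Total comparisons: 5

The merged array is [2, 4, 5, 7, 11, 14], requiring 5 comparisons. The merge step runs in O(n) time where n is the total number of elements.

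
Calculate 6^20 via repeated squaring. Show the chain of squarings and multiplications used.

Computing 6^20 by squaring (build up from 6^1; each line after the first costs one multiplication):

6^1 = 6
6^2 = (6^1)^2 = 6^2 = 36
6^4 = (6^2)^2 = 36^2 = 1296
6^5 = 6 * 6^4 = 6 * 1296 = 7776
6^10 = (6^5)^2 = 7776^2 = 60466176
6^20 = (6^10)^2 = 60466176^2 = 3656158440062976

Result: 3656158440062976
Multiplications needed: 5 (5 lines after 6^1)

6^20 = 3656158440062976. Using exponentiation by squaring, this requires 5 multiplications. The key idea: if the exponent is even, square the half-power; if odd, multiply by the base once.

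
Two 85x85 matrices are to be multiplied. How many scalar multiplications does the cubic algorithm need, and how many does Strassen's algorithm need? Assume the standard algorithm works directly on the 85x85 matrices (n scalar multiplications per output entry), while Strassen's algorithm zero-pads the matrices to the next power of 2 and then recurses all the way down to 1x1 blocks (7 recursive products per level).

Matrix multiplication for 85x85 matrices:

Strassen's algorithm requires power-of-2 dimensions. Pad 85x85 to 128x128 (next power of 2).

Standard algorithm: 85^3 = 614125 multiplications
Strassen's algorithm: 7^(log2(128)) = 7^7 = 823543 multiplications
Difference: 614125 - 823543 = -209418 (Strassen uses MORE here due to padding overhead — for small or just-over-power-of-2 n, padding can outweigh the per-level savings)

Standard: 614125 multiplications (85^3). Strassen: 823543 multiplications (7^7, after padding to 128x128). Strassen reduces 8 recursive multiplications to 7 at each level.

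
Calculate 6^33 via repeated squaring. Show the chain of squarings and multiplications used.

Computing 6^33 by squaring (build up from 6^1; each line after the first costs one multiplication):

6^1 = 6
6^2 = (6^1)^2 = 6^2 = 36
6^4 = (6^2)^2 = 36^2 = 1296
6^8 = (6^4)^2 = 1296^2 = 1679616
6^16 = (6^8)^2 = 1679616^2 = 2821109907456
6^32 = (6^16)^2 = 2821109907456^2 = 7958661109946400884391936
6^33 = 6 * 6^32 = 6 * 7958661109946400884391936 = 47751966659678405306351616

Result: 47751966659678405306351616
Multiplications needed: 6 (6 lines after 6^1)

6^33 = 47751966659678405306351616. Using exponentiation by squaring, this requires 6 multiplications. The key idea: if the exponent is even, square the half-power; if odd, multiply by the base once.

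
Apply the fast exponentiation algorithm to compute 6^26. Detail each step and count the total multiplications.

Computing 6^26 by squaring (build up from 6^1; each line after the first costs one multiplication):

6^1 = 6
6^2 = (6^1)^2 = 6^2 = 36
6^3 = 6 * 6^2 = 6 * 36 = 216
6^6 = (6^3)^2 = 216^2 = 46656
6^12 = (6^6)^2 = 46656^2 = 2176782336
6^13 = 6 * 6^12 = 6 * 2176782336 = 13060694016
6^26 = (6^13)^2 = 13060694016^2 = 170581728179578208256

Result: 170581728179578208256
Multiplications needed: 6 (6 lines after 6^1)

6^26 = 170581728179578208256. Using exponentiation by squaring, this requires 6 multiplications. The key idea: if the exponent is even, square the half-power; if odd, multiply by the base once.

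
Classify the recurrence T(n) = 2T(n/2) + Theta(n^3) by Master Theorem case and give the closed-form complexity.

Master Theorem for T(n) = 2T(n/2) + O(n^3):

a = 2, b = 2, c = 3
log_b(a) = log_2(2) = 1.0000

Case 3: c = 3 > log_2(2) = 1.0000
T(n) = O(n^3) = O(n^3)

For T(n) = 2T(n/2) + O(n^3): log_2(2) = 1.0000. This is Case 3 of the Master Theorem (c > log_b(a), work dominated by root), giving O(n^3).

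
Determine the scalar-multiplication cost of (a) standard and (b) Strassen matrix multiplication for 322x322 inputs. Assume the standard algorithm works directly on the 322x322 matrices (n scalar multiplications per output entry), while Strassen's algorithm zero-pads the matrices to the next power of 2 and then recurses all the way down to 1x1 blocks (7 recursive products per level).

Matrix multiplication for 322x322 matrices:

Strassen's algorithm requires power-of-2 dimensions. Pad 322x322 to 512x512 (next power of 2).

Standard algorithm: 322^3 = 33386248 multiplications
Strassen's algorithm: 7^(log2(512)) = 7^9 = 40353607 multiplications
Difference: 33386248 - 40353607 = -6967359 (Strassen uses MORE here due to padding overhead — for small or just-over-power-of-2 n, padding can outweigh the per-level savings)

Standard: 33386248 multiplications (322^3). Strassen: 40353607 multiplications (7^9, after padding to 512x512). Strassen reduces 8 recursive multiplications to 7 at each level.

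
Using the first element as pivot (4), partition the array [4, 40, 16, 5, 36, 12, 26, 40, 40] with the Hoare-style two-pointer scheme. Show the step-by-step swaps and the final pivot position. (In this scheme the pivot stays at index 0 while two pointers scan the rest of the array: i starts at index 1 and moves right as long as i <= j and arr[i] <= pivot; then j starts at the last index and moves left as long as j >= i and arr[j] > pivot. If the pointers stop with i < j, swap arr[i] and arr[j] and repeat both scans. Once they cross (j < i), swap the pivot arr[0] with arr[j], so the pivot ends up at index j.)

Hoare-style two-pointer partition with pivot = 4:

Initial array: [4, 40, 16, 5, 36, 12, 26, 40, 40]

Pointers start at i = 1, j = 8.
i ends at 1, j ends at 0: the pointers have crossed (j < i), so scanning stops.

j = 0, so swapping arr[0] with arr[j] leaves the pivot at position 0: [4, 40, 16, 5, 36, 12, 26, 40, 40]
Pivot position: 0

After partitioning with pivot 4, the array becomes [4, 40, 16, 5, 36, 12, 26, 40, 40]. The pivot is placed at index 0. All elements to the left of the pivot are <= 4, and all elements to the right are > 4.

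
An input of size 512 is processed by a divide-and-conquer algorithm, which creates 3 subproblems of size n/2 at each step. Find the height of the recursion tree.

For divide and conquer with division factor 2:

Problem sizes at each level:
Level 0: 512
Level 1: 256
Level 2: 128
Level 3: 64
Level 4: 32
Level 5: 16
Level 6: 8
Level 7: 4
Level 8: 2
Level 9: 1

The root is level 0 and the size-1 base case is level 9 (the tree spans levels 0 through 9, i.e. 10 levels counting the root), so the depth is the number of divisions: log_2(512) = 9

The recursion tree depth is log_2(512) = 9. At each level, the problem size is divided by 2, so it takes 9 divisions to reduce to a base case of size 1. The algorithm makes 3 recursive calls at each level.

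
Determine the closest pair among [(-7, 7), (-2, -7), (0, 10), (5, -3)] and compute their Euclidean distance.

Computing all pairwise distances among 4 points:

d((-7, 7), (-2, -7)) = 14.8661
d((-7, 7), (0, 10)) = 7.6158 <-- minimum
d((-7, 7), (5, -3)) = 15.6205
d((-2, -7), (0, 10)) = 17.1172
d((-2, -7), (5, -3)) = 8.0623
d((0, 10), (5, -3)) = 13.9284

Closest pair: (-7, 7) and (0, 10) with distance 7.6158

The closest pair is (-7, 7) and (0, 10) with Euclidean distance 7.6158. For 4 points, brute-force pairwise comparison is shown above. For large n, the divide-and-conquer algorithm (sort by x, recurse on halves, check the dividing strip) achieves O(n log n).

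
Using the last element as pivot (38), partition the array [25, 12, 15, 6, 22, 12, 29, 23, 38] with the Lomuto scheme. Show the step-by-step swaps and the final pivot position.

Lomuto partition with pivot = 38:

Initial array: [25, 12, 15, 6, 22, 12, 29, 23, 38]

arr[0]=25 <= 38: swap with position 0, array becomes [25, 12, 15, 6, 22, 12, 29, 23, 38]
arr[1]=12 <= 38: swap with position 1, array becomes [25, 12, 15, 6, 22, 12, 29, 23, 38]
arr[2]=15 <= 38: swap with position 2, array becomes [25, 12, 15, 6, 22, 12, 29, 23, 38]
arr[3]=6 <= 38: swap with position 3, array becomes [25, 12, 15, 6, 22, 12, 29, 23, 38]
arr[4]=22 <= 38: swap with position 4, array becomes [25, 12, 15, 6, 22, 12, 29, 23, 38]
arr[5]=12 <= 38: swap with position 5, array becomes [25, 12, 15, 6, 22, 12, 29, 23, 38]
arr[6]=29 <= 38: swap with position 6, array becomes [25, 12, 15, 6, 22, 12, 29, 23, 38]
arr[7]=23 <= 38: swap with position 7, array becomes [25, 12, 15, 6, 22, 12, 29, 23, 38]

Place pivot at position 8: [25, 12, 15, 6, 22, 12, 29, 23, 38]
Pivot position: 8

After partitioning with pivot 38, the array becomes [25, 12, 15, 6, 22, 12, 29, 23, 38]. The pivot is placed at index 8. All elements to the left of the pivot are <= 38, and all elements to the right are > 38.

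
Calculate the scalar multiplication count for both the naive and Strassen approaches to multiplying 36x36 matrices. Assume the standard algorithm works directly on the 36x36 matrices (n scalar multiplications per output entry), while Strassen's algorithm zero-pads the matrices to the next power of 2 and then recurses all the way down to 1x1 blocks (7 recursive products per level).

Matrix multiplication for 36x36 matrices:

Strassen's algorithm requires power-of-2 dimensions. Pad 36x36 to 64x64 (next power of 2).

Standard algorithm: 36^3 = 46656 multiplications
Strassen's algorithm: 7^(log2(64)) = 7^6 = 117649 multiplications
Difference: 46656 - 117649 = -70993 (Strassen uses MORE here due to padding overhead — for small or just-over-power-of-2 n, padding can outweigh the per-level savings)

Standard: 46656 multiplications (36^3). Strassen: 117649 multiplications (7^6, after padding to 64x64). Strassen reduces 8 recursive multiplications to 7 at each level.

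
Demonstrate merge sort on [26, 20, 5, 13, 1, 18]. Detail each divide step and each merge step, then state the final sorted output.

Merge sort trace:

Split: [26, 20, 5, 13, 1, 18] -> [26, 20, 5] and [13, 1, 18]
  Split: [26, 20, 5] -> [26] and [20, 5]
    Split: [20, 5] -> [20] and [5]
    Merge: [20] + [5] -> [5, 20]
  Merge: [26] + [5, 20] -> [5, 20, 26]
  Split: [13, 1, 18] -> [13] and [1, 18]
    Split: [1, 18] -> [1] and [18]
    Merge: [1] + [18] -> [1, 18]
  Merge: [13] + [1, 18] -> [1, 13, 18]
Merge: [5, 20, 26] + [1, 13, 18] -> [1, 5, 13, 18, 20, 26]

Final sorted array: [1, 5, 13, 18, 20, 26]

The merge sort proceeds by recursively splitting the array and merging sorted halves.
After all merges, the sorted array is [1, 5, 13, 18, 20, 26].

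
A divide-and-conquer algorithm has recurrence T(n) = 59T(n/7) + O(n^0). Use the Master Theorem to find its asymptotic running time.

Master Theorem for T(n) = 59T(n/7) + O(n^0):

a = 59, b = 7, c = 0
log_b(a) = log_7(59) = 2.0954

Case 1: c = 0 < log_7(59) = 2.0954
T(n) = O(n^(log_7 59))

For T(n) = 59T(n/7) + O(n^0): log_7(59) = 2.0954. This is Case 1 of the Master Theorem (c < log_b(a), work dominated by leaves), giving O(n^(log_7 59)).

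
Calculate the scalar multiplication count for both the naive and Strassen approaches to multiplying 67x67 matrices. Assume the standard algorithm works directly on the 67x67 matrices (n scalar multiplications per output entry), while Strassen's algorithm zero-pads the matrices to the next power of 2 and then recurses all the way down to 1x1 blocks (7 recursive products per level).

Matrix multiplication for 67x67 matrices:

Strassen's algorithm requires power-of-2 dimensions. Pad 67x67 to 128x128 (next power of 2).

Standard algorithm: 67^3 = 300763 multiplications
Strassen's algorithm: 7^(log2(128)) = 7^7 = 823543 multiplications
Difference: 300763 - 823543 = -522780 (Strassen uses MORE here due to padding overhead — for small or just-over-power-of-2 n, padding can outweigh the per-level savings)

Standard: 300763 multiplications (67^3). Strassen: 823543 multiplications (7^7, after padding to 128x128). Strassen reduces 8 recursive multiplications to 7 at each level.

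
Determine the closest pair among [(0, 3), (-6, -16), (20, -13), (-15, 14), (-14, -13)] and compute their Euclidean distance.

Computing all pairwise distances among 5 points:

d((0, 3), (-6, -16)) = 19.9249
d((0, 3), (20, -13)) = 25.6125
d((0, 3), (-15, 14)) = 18.6011
d((0, 3), (-14, -13)) = 21.2603
d((-6, -16), (20, -13)) = 26.1725
d((-6, -16), (-15, 14)) = 31.3209
d((-6, -16), (-14, -13)) = 8.544 <-- minimum
d((20, -13), (-15, 14)) = 44.2041
d((20, -13), (-14, -13)) = 34.0
d((-15, 14), (-14, -13)) = 27.0185

Closest pair: (-6, -16) and (-14, -13) with distance 8.544

The closest pair is (-6, -16) and (-14, -13) with Euclidean distance 8.544. For 5 points, brute-force pairwise comparison is shown above. For large n, the divide-and-conquer algorithm (sort by x, recurse on halves, check the dividing strip) achieves O(n log n).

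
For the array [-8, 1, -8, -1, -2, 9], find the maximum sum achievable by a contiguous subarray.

Using Kadane's algorithm on [-8, 1, -8, -1, -2, 9]:

Scanning through the array:
Position 1 (value 1): max_ending_here = 1, max_so_far = 1
Position 2 (value -8): max_ending_here = -7, max_so_far = 1
Position 3 (value -1): max_ending_here = -1, max_so_far = 1
Position 4 (value -2): max_ending_here = -2, max_so_far = 1
Position 5 (value 9): max_ending_here = 9, max_so_far = 9

Maximum subarray: [9]
Maximum sum: 9

The maximum subarray is [9] with sum 9. This subarray runs from index 5 to index 5.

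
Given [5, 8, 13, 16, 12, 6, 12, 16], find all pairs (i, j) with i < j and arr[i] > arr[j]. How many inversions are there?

Finding inversions in [5, 8, 13, 16, 12, 6, 12, 16]:

(1, 5): arr[1]=8 > arr[5]=6
(2, 4): arr[2]=13 > arr[4]=12
(2, 5): arr[2]=13 > arr[5]=6
(2, 6): arr[2]=13 > arr[6]=12
(3, 4): arr[3]=16 > arr[4]=12
(3, 5): arr[3]=16 > arr[5]=6
(3, 6): arr[3]=16 > arr[6]=12
(4, 5): arr[4]=12 > arr[5]=6

Total inversions: 8

The array has 8 inversion(s): (1,5), (2,4), (2,5), (2,6), (3,4), (3,5), (3,6), (4,5). Each pair (i,j) satisfies i < j and arr[i] > arr[j].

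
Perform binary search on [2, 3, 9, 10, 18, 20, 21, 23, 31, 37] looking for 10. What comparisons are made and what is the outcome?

Binary search for 10 in [2, 3, 9, 10, 18, 20, 21, 23, 31, 37]:

lo=0, hi=9, mid=4, arr[mid]=18 -> 18 > 10, search left half
lo=0, hi=3, mid=1, arr[mid]=3 -> 3 < 10, search right half
lo=2, hi=3, mid=2, arr[mid]=9 -> 9 < 10, search right half
lo=3, hi=3, mid=3, arr[mid]=10 -> Found target at index 3!

Binary search finds 10 at index 3 after 4 comparisons. The search repeatedly halves the search space by comparing with the middle element.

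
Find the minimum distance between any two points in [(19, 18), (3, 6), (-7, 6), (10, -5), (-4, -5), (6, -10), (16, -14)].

Computing all pairwise distances among 7 points:

d((19, 18), (3, 6)) = 20.0
d((19, 18), (-7, 6)) = 28.6356
d((19, 18), (10, -5)) = 24.6982
d((19, 18), (-4, -5)) = 32.5269
d((19, 18), (6, -10)) = 30.8707
d((19, 18), (16, -14)) = 32.1403
d((3, 6), (-7, 6)) = 10.0
d((3, 6), (10, -5)) = 13.0384
d((3, 6), (-4, -5)) = 13.0384
d((3, 6), (6, -10)) = 16.2788
d((3, 6), (16, -14)) = 23.8537
d((-7, 6), (10, -5)) = 20.2485
d((-7, 6), (-4, -5)) = 11.4018
d((-7, 6), (6, -10)) = 20.6155
d((-7, 6), (16, -14)) = 30.4795
d((10, -5), (-4, -5)) = 14.0
d((10, -5), (6, -10)) = 6.4031 <-- minimum
d((10, -5), (16, -14)) = 10.8167
d((-4, -5), (6, -10)) = 11.1803
d((-4, -5), (16, -14)) = 21.9317
d((6, -10), (16, -14)) = 10.7703

Closest pair: (10, -5) and (6, -10) with distance 6.4031

The closest pair is (10, -5) and (6, -10) with Euclidean distance 6.4031. For 7 points, brute-force pairwise comparison is shown above. For large n, the divide-and-conquer algorithm (sort by x, recurse on halves, check the dividing strip) achieves O(n log n).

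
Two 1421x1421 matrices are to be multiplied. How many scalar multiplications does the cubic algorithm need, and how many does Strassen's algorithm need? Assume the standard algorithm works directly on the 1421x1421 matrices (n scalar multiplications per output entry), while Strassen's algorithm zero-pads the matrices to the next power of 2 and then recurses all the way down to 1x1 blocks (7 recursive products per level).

Matrix multiplication for 1421x1421 matrices:

Strassen's algorithm requires power-of-2 dimensions. Pad 1421x1421 to 2048x2048 (next power of 2).

Standard algorithm: 1421^3 = 2869341461 multiplications
Strassen's algorithm: 7^(log2(2048)) = 7^11 = 1977326743 multiplications
Savings: 2869341461 - 1977326743 = 892014718 multiplications

Standard: 2869341461 multiplications (1421^3). Strassen: 1977326743 multiplications (7^11, after padding to 2048x2048). Strassen reduces 8 recursive multiplications to 7 at each level.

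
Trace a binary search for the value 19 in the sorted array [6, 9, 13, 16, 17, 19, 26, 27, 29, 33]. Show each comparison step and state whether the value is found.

Binary search for 19 in [6, 9, 13, 16, 17, 19, 26, 27, 29, 33]:

lo=0, hi=9, mid=4, arr[mid]=17 -> 17 < 19, search right half
lo=5, hi=9, mid=7, arr[mid]=27 -> 27 > 19, search left half
lo=5, hi=6, mid=5, arr[mid]=19 -> Found target at index 5!

Binary search finds 19 at index 5 after 3 comparisons. The search repeatedly halves the search space by comparing with the middle element.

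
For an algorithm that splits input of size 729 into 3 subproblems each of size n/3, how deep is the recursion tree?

For divide and conquer with division factor 3:

Problem sizes at each level:
Level 0: 729
Level 1: 243
Level 2: 81
Level 3: 27
Level 4: 9
Level 5: 3
Level 6: 1

The root is level 0 and the size-1 base case is level 6 (the tree spans levels 0 through 6, i.e. 7 levels counting the root), so the depth is the number of divisions: log_3(729) = 6

The recursion tree depth is log_3(729) = 6. At each level, the problem size is divided by 3, so it takes 6 divisions to reduce to a base case of size 1. The algorithm makes 3 recursive calls at each level.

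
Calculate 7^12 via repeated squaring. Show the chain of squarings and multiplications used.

Computing 7^12 by squaring (build up from 7^1; each line after the first costs one multiplication):

7^1 = 7
7^2 = (7^1)^2 = 7^2 = 49
7^3 = 7 * 7^2 = 7 * 49 = 343
7^6 = (7^3)^2 = 343^2 = 117649
7^12 = (7^6)^2 = 117649^2 = 13841287201

Result: 13841287201
Multiplications needed: 4 (4 lines after 7^1)

7^12 = 13841287201. Using exponentiation by squaring, this requires 4 multiplications. The key idea: if the exponent is even, square the half-power; if odd, multiply by the base once.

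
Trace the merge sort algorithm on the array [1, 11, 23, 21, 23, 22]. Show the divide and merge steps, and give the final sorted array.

Merge sort trace:

Split: [1, 11, 23, 21, 23, 22] -> [1, 11, 23] and [21, 23, 22]
  Split: [1, 11, 23] -> [1] and [11, 23]
    Split: [11, 23] -> [11] and [23]
    Merge: [11] + [23] -> [11, 23]
  Merge: [1] + [11, 23] -> [1, 11, 23]
  Split: [21, 23, 22] -> [21] and [23, 22]
    Split: [23, 22] -> [23] and [22]
    Merge: [23] + [22] -> [22, 23]
  Merge: [21] + [22, 23] -> [21, 22, 23]
Merge: [1, 11, 23] + [21, 22, 23] -> [1, 11, 21, 22, 23, 23]

Final sorted array: [1, 11, 21, 22, 23, 23]

The merge sort proceeds by recursively splitting the array and merging sorted halves.
After all merges, the sorted array is [1, 11, 21, 22, 23, 23].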